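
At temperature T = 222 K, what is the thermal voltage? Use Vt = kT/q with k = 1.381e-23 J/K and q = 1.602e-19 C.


Step 1: kT = 1.381e-23 * 222 = 3.06582e-21 J
Step 2: Vt = kT/q = 3.06582e-21 / 1.602e-19
Step 3: Vt = 0.01914 V

0.01914


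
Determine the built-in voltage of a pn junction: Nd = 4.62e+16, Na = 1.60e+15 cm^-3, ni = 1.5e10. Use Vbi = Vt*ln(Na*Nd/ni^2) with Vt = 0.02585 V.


Step 1: Compute Na*Nd/ni^2 = 1.60e+15 * 4.62e+16 / (1.5e10)^2 = 3.2853e+11
Step 2: ln(3.2853e+11) = 26.5179
Step 3: Vbi = 0.02585 * 26.5179 = 0.685 V

0.685


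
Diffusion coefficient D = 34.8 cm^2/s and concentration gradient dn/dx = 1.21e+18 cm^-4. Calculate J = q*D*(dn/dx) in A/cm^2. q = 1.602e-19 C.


Step 1: J = q * D * (dn/dx)
Step 2: J = 1.602e-19 * 34.8 * 1.21e+18
Step 3: J = 6.75e+00 A/cm^2

6.75e+00


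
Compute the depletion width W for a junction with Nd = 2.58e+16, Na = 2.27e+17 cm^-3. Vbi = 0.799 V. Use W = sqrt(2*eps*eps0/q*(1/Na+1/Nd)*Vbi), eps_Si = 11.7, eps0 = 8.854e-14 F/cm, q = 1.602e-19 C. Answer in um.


Step 1: 1/Na + 1/Nd = 1/2.27e+17 + 1/2.58e+16 = 4.31650e-17
Step 2: 2*eps*eps0/q = 2*11.7*8.854e-14/1.602e-19 = 1.293281e+07
Step 3: W^2 = 1.293281e+07 * 4.31650e-17 * 0.799 = 4.46038e-10
Step 4: W = sqrt(4.46038e-10) = 2.112e-05 cm = 0.2112 um

0.2112


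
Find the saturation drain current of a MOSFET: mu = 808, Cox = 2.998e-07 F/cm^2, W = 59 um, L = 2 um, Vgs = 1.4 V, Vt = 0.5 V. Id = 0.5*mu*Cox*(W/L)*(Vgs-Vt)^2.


Step 1: Overdrive voltage Vov = Vgs - Vt = 1.4 - 0.5 = 0.9 V
Step 2: W/L = 59/2 = 29.5
Step 3: Id = 0.5 * 808 * 2.998e-07 * 29.5 * 0.9^2
Step 4: Id = 2.89e-03 A

2.89e-03


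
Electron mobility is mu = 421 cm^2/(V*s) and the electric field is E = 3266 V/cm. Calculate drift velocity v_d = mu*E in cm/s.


Step 1: v_d = mu * E
Step 2: v_d = 421 * 3266 = 1374986
Step 3: v_d = 1.37e+06 cm/s

1.37e+06


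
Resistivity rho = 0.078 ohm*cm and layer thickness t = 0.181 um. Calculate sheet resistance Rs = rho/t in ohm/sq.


Step 1: Convert thickness to cm: t = 0.181 um = 1.8100e-05 cm
Step 2: Rs = rho / t = 0.078 / 1.8100e-05
Step 3: Rs = 4309.4 ohm/sq

4309.4


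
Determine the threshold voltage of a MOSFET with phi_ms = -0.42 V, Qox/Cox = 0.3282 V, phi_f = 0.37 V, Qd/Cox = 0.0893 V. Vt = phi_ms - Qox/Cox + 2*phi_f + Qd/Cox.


Step 1: Vt = phi_ms - Qox/Cox + 2*phi_f + Qd/Cox
Step 2: Vt = -0.42 - 0.3282 + 2*0.37 + 0.0893
Step 3: Vt = -0.42 - 0.3282 + 0.74 + 0.0893
Step 4: Vt = 0.0811 V

0.0811


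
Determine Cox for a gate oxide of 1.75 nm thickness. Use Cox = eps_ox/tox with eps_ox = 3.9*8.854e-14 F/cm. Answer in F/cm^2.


Step 1: eps_ox = 3.9 * 8.854e-14 = 3.45306e-13 F/cm
Step 2: tox in cm = 1.75 nm * 1e-7 = 1.7500e-07 cm
Step 3: Cox = 3.45306e-13 / 1.7500e-07 = 1.97e-06 F/cm^2

1.97e-06


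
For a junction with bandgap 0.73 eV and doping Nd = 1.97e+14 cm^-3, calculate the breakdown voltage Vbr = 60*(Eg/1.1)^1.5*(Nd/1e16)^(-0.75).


Step 1: Eg/1.1 = 0.73/1.1 = 0.663636
Step 2: (Eg/1.1)^1.5 = 0.663636^1.5 = 0.540623
Step 3: (Nd/1e16)^(-0.75) = (0.0197)^(-0.75) = 19.017364
Step 4: Vbr = 60 * 0.540623 * 19.017364 = 616.9 V

616.9


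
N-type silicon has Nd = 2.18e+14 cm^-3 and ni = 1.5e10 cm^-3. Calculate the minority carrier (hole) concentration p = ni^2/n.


Step 1: Since Nd >> ni, n ≈ Nd = 2.18e+14 cm^-3
Step 2: p = ni^2 / n = (1.5e10)^2 / 2.18e+14
Step 3: p = 2.25e20 / 2.18e+14 = 1.03e+06 cm^-3

1.03e+06


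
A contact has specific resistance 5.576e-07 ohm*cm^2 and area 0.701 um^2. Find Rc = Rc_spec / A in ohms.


Step 1: Convert area to cm^2: 0.701 um^2 = 7.0100e-09 cm^2
Step 2: Rc = Rc_spec / A = 5.576e-07 / 7.0100e-09
Step 3: Rc = 7.95e+01 ohms

7.95e+01


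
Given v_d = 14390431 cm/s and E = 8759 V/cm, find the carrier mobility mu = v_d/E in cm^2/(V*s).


Step 1: mu = v_d / E
Step 2: mu = 14390431 / 8759
Step 3: mu = 1642.93 cm^2/(V*s)

1642.93


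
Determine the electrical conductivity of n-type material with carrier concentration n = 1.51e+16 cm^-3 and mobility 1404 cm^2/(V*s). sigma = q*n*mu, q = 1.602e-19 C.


Step 1: sigma = q * n * mu
Step 2: sigma = 1.602e-19 * 1.51e+16 * 1404
Step 3: sigma = 3.396e+00 S/cm

3.396e+00


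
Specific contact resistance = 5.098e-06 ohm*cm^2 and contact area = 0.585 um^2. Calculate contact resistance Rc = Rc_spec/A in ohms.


Step 1: Convert area to cm^2: 0.585 um^2 = 5.8500e-09 cm^2
Step 2: Rc = Rc_spec / A = 5.098e-06 / 5.8500e-09
Step 3: Rc = 8.71e+02 ohms

8.71e+02


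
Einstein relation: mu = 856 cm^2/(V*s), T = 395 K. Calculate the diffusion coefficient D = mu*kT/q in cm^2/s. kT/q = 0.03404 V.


Step 1: D = mu * (kT/q)
Step 2: D = 856 * 0.03404
Step 3: D = 29.14 cm^2/s

29.14


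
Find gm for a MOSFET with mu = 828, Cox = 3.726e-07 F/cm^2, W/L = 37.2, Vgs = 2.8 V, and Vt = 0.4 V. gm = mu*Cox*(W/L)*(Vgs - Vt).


Step 1: Vov = Vgs - Vt = 2.8 - 0.4 = 2.4 V
Step 2: gm = mu * Cox * (W/L) * Vov
Step 3: gm = 828 * 3.726e-07 * 37.2 * 2.4 = 2.75e-02 S

2.75e-02


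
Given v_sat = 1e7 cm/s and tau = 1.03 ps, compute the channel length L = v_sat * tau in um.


Step 1: tau in seconds = 1.03 ps * 1e-12 = 1.0300e-12 s
Step 2: L = v_sat * tau = 1e7 * 1.0300e-12 = 1.0300e-05 cm
Step 3: L in um = 1.0300e-05 * 1e4 = 0.103 um

0.103


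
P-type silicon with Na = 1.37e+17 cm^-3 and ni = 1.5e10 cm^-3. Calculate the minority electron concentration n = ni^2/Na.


Step 1: Majority hole concentration p ≈ Na = 1.37e+17 cm^-3
Step 2: n = ni^2 / Na = (1.5e10)^2 / 1.37e+17
Step 3: n = 1.64e+03 cm^-3

1.64e+03


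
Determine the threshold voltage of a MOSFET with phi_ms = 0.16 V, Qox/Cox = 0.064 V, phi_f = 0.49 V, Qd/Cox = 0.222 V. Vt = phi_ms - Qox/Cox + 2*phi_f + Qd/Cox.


Step 1: Vt = phi_ms - Qox/Cox + 2*phi_f + Qd/Cox
Step 2: Vt = 0.16 - 0.064 + 2*0.49 + 0.222
Step 3: Vt = 0.16 - 0.064 + 0.98 + 0.222
Step 4: Vt = 1.298 V

1.298


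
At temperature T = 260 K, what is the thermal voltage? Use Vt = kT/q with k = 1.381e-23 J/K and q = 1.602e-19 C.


Step 1: kT = 1.381e-23 * 260 = 3.5906e-21 J
Step 2: Vt = kT/q = 3.5906e-21 / 1.602e-19
Step 3: Vt = 0.02241 V

0.02241


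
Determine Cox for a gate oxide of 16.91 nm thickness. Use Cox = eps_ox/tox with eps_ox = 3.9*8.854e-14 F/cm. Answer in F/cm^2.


Step 1: eps_ox = 3.9 * 8.854e-14 = 3.45306e-13 F/cm
Step 2: tox in cm = 16.91 nm * 1e-7 = 1.6910e-06 cm
Step 3: Cox = 3.45306e-13 / 1.6910e-06 = 2.04e-07 F/cm^2

2.04e-07


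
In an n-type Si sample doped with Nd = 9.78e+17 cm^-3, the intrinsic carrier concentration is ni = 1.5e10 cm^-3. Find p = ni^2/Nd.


Step 1: Since Nd >> ni, n ≈ Nd = 9.78e+17 cm^-3
Step 2: p = ni^2 / n = (1.5e10)^2 / 9.78e+17
Step 3: p = 2.25e20 / 9.78e+17 = 2.30e+02 cm^-3

2.30e+02


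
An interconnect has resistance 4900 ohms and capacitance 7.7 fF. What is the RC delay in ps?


Step 1: tau = R * C
Step 2: tau = 4900 * 7.7 fF = 4900 * 7.7e-15 F
Step 3: tau = 3.773e-11 s = 37.73 ps

37.73


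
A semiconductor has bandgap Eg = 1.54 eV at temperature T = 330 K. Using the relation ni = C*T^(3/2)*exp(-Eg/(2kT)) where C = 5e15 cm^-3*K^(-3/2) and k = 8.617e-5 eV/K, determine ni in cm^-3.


Step 1: Compute kT = 8.617e-5 * 330 = 0.0284361 eV
Step 2: Exponent = -Eg/(2kT) = -1.54/(2*0.0284361) = -27.07826
Step 3: T^(3/2) = 330^1.5 = 5994.75
Step 4: ni = 5e15 * 5994.75 * exp(-27.07826) = 5.21e+07 cm^-3

5.21e+07


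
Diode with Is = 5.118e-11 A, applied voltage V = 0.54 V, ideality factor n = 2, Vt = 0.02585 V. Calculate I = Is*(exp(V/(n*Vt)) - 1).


Step 1: V/(n*Vt) = 0.54/(2*0.02585) = 10.4449
Step 2: exp(10.4449) = 3.4369e+04
Step 3: I = 5.118e-11 * (3.4369e+04 - 1) = 1.76e-06 A

1.76e-06


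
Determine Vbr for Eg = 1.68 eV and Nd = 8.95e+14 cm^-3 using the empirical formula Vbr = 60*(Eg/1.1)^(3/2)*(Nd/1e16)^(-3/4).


Step 1: Eg/1.1 = 1.68/1.1 = 1.527273
Step 2: (Eg/1.1)^1.5 = 1.527273^1.5 = 1.887448
Step 3: (Nd/1e16)^(-0.75) = (0.0895)^(-0.75) = 6.111288
Step 4: Vbr = 60 * 1.887448 * 6.111288 = 692.1 V

692.1


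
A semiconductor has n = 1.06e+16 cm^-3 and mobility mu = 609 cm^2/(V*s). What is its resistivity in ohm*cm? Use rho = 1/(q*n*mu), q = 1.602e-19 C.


Step 1: sigma = q * n * mu = 1.602e-19 * 1.06e+16 * 609 = 1.03416e+00 S/cm
Step 2: rho = 1 / sigma = 1 / 1.03416e+00 = 0.967 ohm*cm

0.967


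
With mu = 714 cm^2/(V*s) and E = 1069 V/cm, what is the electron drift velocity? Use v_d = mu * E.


Step 1: v_d = mu * E
Step 2: v_d = 714 * 1069 = 763266
Step 3: v_d = 7.63e+05 cm/s

7.63e+05


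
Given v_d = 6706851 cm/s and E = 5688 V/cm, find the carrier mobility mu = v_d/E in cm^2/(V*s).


Step 1: mu = v_d / E
Step 2: mu = 6706851 / 5688
Step 3: mu = 1179.12 cm^2/(V*s)

1179.12


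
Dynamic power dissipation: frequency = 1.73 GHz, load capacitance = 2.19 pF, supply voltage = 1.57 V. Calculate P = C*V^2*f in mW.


Step 1: V^2 = 1.57^2 = 2.4649 V^2
Step 2: P = C*V^2*f = 2.19e-12 F * 2.4649 * 1.73e9 Hz
Step 3: P = 9.33876663e-03 W
Step 4: P = 9.339 mW

9.339


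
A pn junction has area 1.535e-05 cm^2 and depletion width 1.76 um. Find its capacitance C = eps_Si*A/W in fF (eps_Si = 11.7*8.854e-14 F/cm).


Step 1: eps_Si = 11.7 * 8.854e-14 = 1.035918e-12 F/cm
Step 2: W in cm = 1.76 * 1e-4 = 1.76e-04 cm
Step 3: C = 1.035918e-12 * 1.535e-05 / 1.76e-04 = 9.034853e-14 F
Step 4: C = 90.35 fF

90.35


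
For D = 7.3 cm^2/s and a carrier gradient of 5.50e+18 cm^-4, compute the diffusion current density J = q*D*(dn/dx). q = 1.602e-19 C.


Step 1: J = q * D * (dn/dx)
Step 2: J = 1.602e-19 * 7.3 * 5.50e+18
Step 3: J = 6.43e+00 A/cm^2

6.43e+00


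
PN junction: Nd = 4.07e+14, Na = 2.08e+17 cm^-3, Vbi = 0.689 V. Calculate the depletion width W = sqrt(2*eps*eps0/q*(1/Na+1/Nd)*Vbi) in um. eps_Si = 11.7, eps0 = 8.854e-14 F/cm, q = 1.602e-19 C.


Step 1: 1/Na + 1/Nd = 1/2.08e+17 + 1/4.07e+14 = 2.46181e-15
Step 2: 2*eps*eps0/q = 2*11.7*8.854e-14/1.602e-19 = 1.293281e+07
Step 3: W^2 = 1.293281e+07 * 2.46181e-15 * 0.689 = 2.19365e-08
Step 4: W = sqrt(2.19365e-08) = 1.481e-04 cm = 1.481 um

1.481


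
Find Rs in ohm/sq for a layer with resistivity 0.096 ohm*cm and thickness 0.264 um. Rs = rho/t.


Step 1: Convert thickness to cm: t = 0.264 um = 2.6400e-05 cm
Step 2: Rs = rho / t = 0.096 / 2.6400e-05
Step 3: Rs = 3636.4 ohm/sq

3636.4


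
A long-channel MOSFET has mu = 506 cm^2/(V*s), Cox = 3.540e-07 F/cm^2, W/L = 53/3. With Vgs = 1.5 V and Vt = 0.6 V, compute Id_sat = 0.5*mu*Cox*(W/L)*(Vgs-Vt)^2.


Step 1: Overdrive voltage Vov = Vgs - Vt = 1.5 - 0.6 = 0.9 V
Step 2: W/L = 53/3 = 17.6667
Step 3: Id = 0.5 * 506 * 3.540e-07 * 17.6667 * 0.9^2
Step 4: Id = 1.28e-03 A

1.28e-03


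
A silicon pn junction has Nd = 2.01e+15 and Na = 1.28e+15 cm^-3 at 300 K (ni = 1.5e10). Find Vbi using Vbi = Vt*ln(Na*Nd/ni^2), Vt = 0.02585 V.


Step 1: Compute Na*Nd/ni^2 = 1.28e+15 * 2.01e+15 / (1.5e10)^2 = 1.1435e+10
Step 2: ln(1.1435e+10) = 23.1599
Step 3: Vbi = 0.02585 * 23.1599 = 0.599 V

0.599


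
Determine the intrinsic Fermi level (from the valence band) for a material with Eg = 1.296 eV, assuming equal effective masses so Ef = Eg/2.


Step 1: For an intrinsic semiconductor, the Fermi level sits at midgap.
Step 2: Ef = Eg / 2 = 1.296 / 2 = 0.648 eV

0.648


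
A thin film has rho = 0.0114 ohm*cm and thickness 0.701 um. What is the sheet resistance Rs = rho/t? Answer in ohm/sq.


Step 1: Convert thickness to cm: t = 0.701 um = 7.0100e-05 cm
Step 2: Rs = rho / t = 0.0114 / 7.0100e-05
Step 3: Rs = 162.6 ohm/sq

162.6


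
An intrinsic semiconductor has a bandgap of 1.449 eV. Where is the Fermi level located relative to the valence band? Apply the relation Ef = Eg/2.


Step 1: For an intrinsic semiconductor, the Fermi level sits at midgap.
Step 2: Ef = Eg / 2 = 1.449 / 2 = 0.7245 eV

0.7245


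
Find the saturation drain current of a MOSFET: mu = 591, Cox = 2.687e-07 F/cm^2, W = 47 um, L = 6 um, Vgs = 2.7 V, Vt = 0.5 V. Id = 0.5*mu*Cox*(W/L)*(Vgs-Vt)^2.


Step 1: Overdrive voltage Vov = Vgs - Vt = 2.7 - 0.5 = 2.2 V
Step 2: W/L = 47/6 = 7.83333
Step 3: Id = 0.5 * 591 * 2.687e-07 * 7.83333 * 2.2^2
Step 4: Id = 3.01e-03 A

3.01e-03


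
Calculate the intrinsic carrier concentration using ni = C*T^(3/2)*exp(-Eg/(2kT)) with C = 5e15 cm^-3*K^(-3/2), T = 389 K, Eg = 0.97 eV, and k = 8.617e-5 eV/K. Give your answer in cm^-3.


Step 1: Compute kT = 8.617e-5 * 389 = 0.03352013 eV
Step 2: Exponent = -Eg/(2kT) = -0.97/(2*0.03352013) = -14.46892
Step 3: T^(3/2) = 389^1.5 = 7672.28
Step 4: ni = 5e15 * 7672.28 * exp(-14.46892) = 2.00e+13 cm^-3

2.00e+13


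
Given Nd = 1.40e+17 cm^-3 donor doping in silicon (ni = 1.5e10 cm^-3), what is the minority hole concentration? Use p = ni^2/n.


Step 1: Since Nd >> ni, n ≈ Nd = 1.40e+17 cm^-3
Step 2: p = ni^2 / n = (1.5e10)^2 / 1.40e+17
Step 3: p = 2.25e20 / 1.40e+17 = 1.61e+03 cm^-3

1.61e+03


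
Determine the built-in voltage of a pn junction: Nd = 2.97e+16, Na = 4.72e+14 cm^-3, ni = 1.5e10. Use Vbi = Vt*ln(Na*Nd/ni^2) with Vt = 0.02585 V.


Step 1: Compute Na*Nd/ni^2 = 4.72e+14 * 2.97e+16 / (1.5e10)^2 = 6.2304e+10
Step 2: ln(6.2304e+10) = 24.8553
Step 3: Vbi = 0.02585 * 24.8553 = 0.643 V

0.643


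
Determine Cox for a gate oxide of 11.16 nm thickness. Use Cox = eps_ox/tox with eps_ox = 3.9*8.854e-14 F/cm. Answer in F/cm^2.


Step 1: eps_ox = 3.9 * 8.854e-14 = 3.45306e-13 F/cm
Step 2: tox in cm = 11.16 nm * 1e-7 = 1.1160e-06 cm
Step 3: Cox = 3.45306e-13 / 1.1160e-06 = 3.09e-07 F/cm^2

3.09e-07


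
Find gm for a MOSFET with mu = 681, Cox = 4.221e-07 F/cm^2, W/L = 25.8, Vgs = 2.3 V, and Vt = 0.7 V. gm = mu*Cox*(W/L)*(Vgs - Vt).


Step 1: Vov = Vgs - Vt = 2.3 - 0.7 = 1.6 V
Step 2: gm = mu * Cox * (W/L) * Vov
Step 3: gm = 681 * 4.221e-07 * 25.8 * 1.6 = 1.19e-02 S

1.19e-02


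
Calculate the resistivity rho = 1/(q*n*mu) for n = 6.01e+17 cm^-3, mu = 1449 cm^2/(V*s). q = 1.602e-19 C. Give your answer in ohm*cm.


Step 1: sigma = q * n * mu = 1.602e-19 * 6.01e+17 * 1449 = 1.39510e+02 S/cm
Step 2: rho = 1 / sigma = 1 / 1.39510e+02 = 0.007168 ohm*cm

0.007168


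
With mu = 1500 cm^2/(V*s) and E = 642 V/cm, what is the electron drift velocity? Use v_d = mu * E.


Step 1: v_d = mu * E
Step 2: v_d = 1500 * 642 = 963000
Step 3: v_d = 9.63e+05 cm/s

9.63e+05


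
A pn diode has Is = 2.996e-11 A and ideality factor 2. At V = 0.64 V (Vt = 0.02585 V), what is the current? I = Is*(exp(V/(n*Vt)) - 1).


Step 1: V/(n*Vt) = 0.64/(2*0.02585) = 12.3791
Step 2: exp(12.3791) = 2.3778e+05
Step 3: I = 2.996e-11 * (2.3778e+05 - 1) = 7.12e-06 A

7.12e-06


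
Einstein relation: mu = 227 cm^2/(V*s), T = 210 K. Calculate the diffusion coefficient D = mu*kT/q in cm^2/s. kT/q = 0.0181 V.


Step 1: D = mu * (kT/q)
Step 2: D = 227 * 0.0181
Step 3: D = 4.11 cm^2/s

4.11


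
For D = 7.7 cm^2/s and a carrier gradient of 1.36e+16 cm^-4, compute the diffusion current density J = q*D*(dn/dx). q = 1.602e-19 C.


Step 1: J = q * D * (dn/dx)
Step 2: J = 1.602e-19 * 7.7 * 1.36e+16
Step 3: J = 1.68e-02 A/cm^2

1.68e-02


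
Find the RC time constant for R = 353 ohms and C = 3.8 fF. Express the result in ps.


Step 1: tau = R * C
Step 2: tau = 353 * 3.8 fF = 353 * 3.8e-15 F
Step 3: tau = 1.3414e-12 s = 1.3414 ps

1.3414


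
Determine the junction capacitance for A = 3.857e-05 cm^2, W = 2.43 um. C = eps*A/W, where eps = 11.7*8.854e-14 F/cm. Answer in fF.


Step 1: eps_Si = 11.7 * 8.854e-14 = 1.035918e-12 F/cm
Step 2: W in cm = 2.43 * 1e-4 = 2.43e-04 cm
Step 3: C = 1.035918e-12 * 3.857e-05 / 2.43e-04 = 1.644253e-13 F
Step 4: C = 164.43 fF

164.43


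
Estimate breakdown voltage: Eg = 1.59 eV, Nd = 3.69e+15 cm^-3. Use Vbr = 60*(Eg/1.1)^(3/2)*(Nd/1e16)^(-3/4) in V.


Step 1: Eg/1.1 = 1.59/1.1 = 1.445455
Step 2: (Eg/1.1)^1.5 = 1.445455^1.5 = 1.737828
Step 3: (Nd/1e16)^(-0.75) = (0.369)^(-0.75) = 2.112177
Step 4: Vbr = 60 * 1.737828 * 2.112177 = 220.2 V

220.2


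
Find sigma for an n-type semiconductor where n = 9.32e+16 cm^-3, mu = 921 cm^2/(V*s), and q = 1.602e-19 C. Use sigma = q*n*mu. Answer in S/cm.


Step 1: sigma = q * n * mu
Step 2: sigma = 1.602e-19 * 9.32e+16 * 921
Step 3: sigma = 1.375e+01 S/cm

1.375e+01


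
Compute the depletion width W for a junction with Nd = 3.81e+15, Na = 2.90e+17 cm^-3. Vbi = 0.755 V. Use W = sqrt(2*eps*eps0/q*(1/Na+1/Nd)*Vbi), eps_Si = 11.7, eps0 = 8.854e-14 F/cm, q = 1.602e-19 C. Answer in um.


Step 1: 1/Na + 1/Nd = 1/2.90e+17 + 1/3.81e+15 = 2.65915e-16
Step 2: 2*eps*eps0/q = 2*11.7*8.854e-14/1.602e-19 = 1.293281e+07
Step 3: W^2 = 1.293281e+07 * 2.65915e-16 * 0.755 = 2.59647e-09
Step 4: W = sqrt(2.59647e-09) = 5.096e-05 cm = 0.5096 um

0.5096


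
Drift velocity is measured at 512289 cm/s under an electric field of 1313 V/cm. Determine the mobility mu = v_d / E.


Step 1: mu = v_d / E
Step 2: mu = 512289 / 1313
Step 3: mu = 390.17 cm^2/(V*s)

390.17


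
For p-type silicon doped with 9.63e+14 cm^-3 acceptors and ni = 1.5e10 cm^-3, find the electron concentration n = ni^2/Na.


Step 1: Majority hole concentration p ≈ Na = 9.63e+14 cm^-3
Step 2: n = ni^2 / Na = (1.5e10)^2 / 9.63e+14
Step 3: n = 2.34e+05 cm^-3

2.34e+05


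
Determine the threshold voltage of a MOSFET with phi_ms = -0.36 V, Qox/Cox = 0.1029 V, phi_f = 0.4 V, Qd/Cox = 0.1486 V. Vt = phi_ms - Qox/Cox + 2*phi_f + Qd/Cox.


Step 1: Vt = phi_ms - Qox/Cox + 2*phi_f + Qd/Cox
Step 2: Vt = -0.36 - 0.1029 + 2*0.4 + 0.1486
Step 3: Vt = -0.36 - 0.1029 + 0.8 + 0.1486
Step 4: Vt = 0.4857 V

0.4857


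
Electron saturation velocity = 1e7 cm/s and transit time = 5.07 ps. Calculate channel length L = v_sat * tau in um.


Step 1: tau in seconds = 5.07 ps * 1e-12 = 5.0700e-12 s
Step 2: L = v_sat * tau = 1e7 * 5.0700e-12 = 5.0700e-05 cm
Step 3: L in um = 5.0700e-05 * 1e4 = 0.507 um

0.507


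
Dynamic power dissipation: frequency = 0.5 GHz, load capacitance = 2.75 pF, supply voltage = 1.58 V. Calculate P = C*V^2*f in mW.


Step 1: V^2 = 1.58^2 = 2.4964 V^2
Step 2: P = C*V^2*f = 2.75e-12 F * 2.4964 * 0.5e9 Hz
Step 3: P = 3.43255e-03 W
Step 4: P = 3.433 mW

3.433


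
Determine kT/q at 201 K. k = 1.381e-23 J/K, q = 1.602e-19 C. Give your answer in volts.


Step 1: kT = 1.381e-23 * 201 = 2.77581e-21 J
Step 2: Vt = kT/q = 2.77581e-21 / 1.602e-19
Step 3: Vt = 0.01733 V

0.01733


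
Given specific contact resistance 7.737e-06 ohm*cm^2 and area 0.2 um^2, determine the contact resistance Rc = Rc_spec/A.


Step 1: Convert area to cm^2: 0.2 um^2 = 2.0000e-09 cm^2
Step 2: Rc = Rc_spec / A = 7.737e-06 / 2.0000e-09
Step 3: Rc = 3.87e+03 ohms

3.87e+03


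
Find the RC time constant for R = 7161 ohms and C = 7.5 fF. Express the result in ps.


Step 1: tau = R * C
Step 2: tau = 7161 * 7.5 fF = 7161 * 7.5e-15 F
Step 3: tau = 5.37075e-11 s = 53.7075 ps

53.7075


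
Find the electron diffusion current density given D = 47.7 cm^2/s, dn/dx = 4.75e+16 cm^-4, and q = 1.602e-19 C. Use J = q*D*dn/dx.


Step 1: J = q * D * (dn/dx)
Step 2: J = 1.602e-19 * 47.7 * 4.75e+16
Step 3: J = 3.63e-01 A/cm^2

3.63e-01


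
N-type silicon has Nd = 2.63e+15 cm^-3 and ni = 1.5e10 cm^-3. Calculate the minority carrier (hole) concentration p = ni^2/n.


Step 1: Since Nd >> ni, n ≈ Nd = 2.63e+15 cm^-3
Step 2: p = ni^2 / n = (1.5e10)^2 / 2.63e+15
Step 3: p = 2.25e20 / 2.63e+15 = 8.56e+04 cm^-3

8.56e+04


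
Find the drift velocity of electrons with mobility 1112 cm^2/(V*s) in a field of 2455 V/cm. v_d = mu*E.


Step 1: v_d = mu * E
Step 2: v_d = 1112 * 2455 = 2729960
Step 3: v_d = 2.73e+06 cm/s

2.73e+06


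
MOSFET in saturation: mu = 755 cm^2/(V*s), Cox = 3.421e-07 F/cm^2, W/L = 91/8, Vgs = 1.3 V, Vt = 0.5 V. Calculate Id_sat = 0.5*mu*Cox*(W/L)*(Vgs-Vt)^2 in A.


Step 1: Overdrive voltage Vov = Vgs - Vt = 1.3 - 0.5 = 0.8 V
Step 2: W/L = 91/8 = 11.375
Step 3: Id = 0.5 * 755 * 3.421e-07 * 11.375 * 0.8^2
Step 4: Id = 9.40e-04 A

9.40e-04


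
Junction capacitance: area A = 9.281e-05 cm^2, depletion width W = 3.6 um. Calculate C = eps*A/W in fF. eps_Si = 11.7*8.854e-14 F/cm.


Step 1: eps_Si = 11.7 * 8.854e-14 = 1.035918e-12 F/cm
Step 2: W in cm = 3.6 * 1e-4 = 3.60e-04 cm
Step 3: C = 1.035918e-12 * 9.281e-05 / 3.60e-04 = 2.670654e-13 F
Step 4: C = 267.07 fF

267.07


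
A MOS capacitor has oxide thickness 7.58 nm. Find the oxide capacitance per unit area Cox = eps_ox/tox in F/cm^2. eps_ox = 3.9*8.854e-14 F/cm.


Step 1: eps_ox = 3.9 * 8.854e-14 = 3.45306e-13 F/cm
Step 2: tox in cm = 7.58 nm * 1e-7 = 7.5800e-07 cm
Step 3: Cox = 3.45306e-13 / 7.5800e-07 = 4.56e-07 F/cm^2

4.56e-07


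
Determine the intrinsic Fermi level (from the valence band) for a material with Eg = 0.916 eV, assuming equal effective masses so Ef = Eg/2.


Step 1: For an intrinsic semiconductor, the Fermi level sits at midgap.
Step 2: Ef = Eg / 2 = 0.916 / 2 = 0.458 eV

0.458


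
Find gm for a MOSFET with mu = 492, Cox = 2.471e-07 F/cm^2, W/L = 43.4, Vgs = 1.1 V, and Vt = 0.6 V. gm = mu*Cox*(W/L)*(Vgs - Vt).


Step 1: Vov = Vgs - Vt = 1.1 - 0.6 = 0.5 V
Step 2: gm = mu * Cox * (W/L) * Vov
Step 3: gm = 492 * 2.471e-07 * 43.4 * 0.5 = 2.64e-03 S

2.64e-03


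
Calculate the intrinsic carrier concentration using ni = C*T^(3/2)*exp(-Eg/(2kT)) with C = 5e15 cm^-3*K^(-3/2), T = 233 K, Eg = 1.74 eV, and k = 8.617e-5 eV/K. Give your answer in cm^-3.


Step 1: Compute kT = 8.617e-5 * 233 = 0.02007761 eV
Step 2: Exponent = -Eg/(2kT) = -1.74/(2*0.02007761) = -43.33185
Step 3: T^(3/2) = 233^1.5 = 3556.59
Step 4: ni = 5e15 * 3556.59 * exp(-43.33185) = 2.70e+00 cm^-3

2.70e+00


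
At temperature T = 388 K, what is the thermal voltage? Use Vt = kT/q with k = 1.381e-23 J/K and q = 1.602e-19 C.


Step 1: kT = 1.381e-23 * 388 = 5.35828e-21 J
Step 2: Vt = kT/q = 5.35828e-21 / 1.602e-19
Step 3: Vt = 0.03345 V

0.03345


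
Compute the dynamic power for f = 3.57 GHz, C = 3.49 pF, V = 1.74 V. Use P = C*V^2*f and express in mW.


Step 1: V^2 = 1.74^2 = 3.0276 V^2
Step 2: P = C*V^2*f = 3.49e-12 F * 3.0276 * 3.57e9 Hz
Step 3: P = 3.772177668e-02 W
Step 4: P = 37.722 mW

37.722


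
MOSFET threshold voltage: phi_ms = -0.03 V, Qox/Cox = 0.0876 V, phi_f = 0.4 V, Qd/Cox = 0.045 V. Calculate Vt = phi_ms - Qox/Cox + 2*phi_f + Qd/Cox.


Step 1: Vt = phi_ms - Qox/Cox + 2*phi_f + Qd/Cox
Step 2: Vt = -0.03 - 0.0876 + 2*0.4 + 0.045
Step 3: Vt = -0.03 - 0.0876 + 0.8 + 0.045
Step 4: Vt = 0.7274 V

0.7274


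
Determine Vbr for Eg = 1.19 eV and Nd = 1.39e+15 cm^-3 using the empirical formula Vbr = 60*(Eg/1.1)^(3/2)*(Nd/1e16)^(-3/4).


Step 1: Eg/1.1 = 1.19/1.1 = 1.081818
Step 2: (Eg/1.1)^1.5 = 1.081818^1.5 = 1.125204
Step 3: (Nd/1e16)^(-0.75) = (0.139)^(-0.75) = 4.392774
Step 4: Vbr = 60 * 1.125204 * 4.392774 = 296.6 V

296.6


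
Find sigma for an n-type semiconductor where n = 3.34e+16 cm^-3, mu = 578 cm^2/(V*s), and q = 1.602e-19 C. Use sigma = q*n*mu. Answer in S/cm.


Step 1: sigma = q * n * mu
Step 2: sigma = 1.602e-19 * 3.34e+16 * 578
Step 3: sigma = 3.093e+00 S/cm

3.093e+00


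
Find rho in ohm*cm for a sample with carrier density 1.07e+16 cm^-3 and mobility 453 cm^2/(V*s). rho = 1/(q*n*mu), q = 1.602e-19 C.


Step 1: sigma = q * n * mu = 1.602e-19 * 1.07e+16 * 453 = 7.76505e-01 S/cm
Step 2: rho = 1 / sigma = 1 / 7.76505e-01 = 1.288 ohm*cm

1.288


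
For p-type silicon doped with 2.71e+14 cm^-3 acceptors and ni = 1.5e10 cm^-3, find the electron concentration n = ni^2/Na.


Step 1: Majority hole concentration p ≈ Na = 2.71e+14 cm^-3
Step 2: n = ni^2 / Na = (1.5e10)^2 / 2.71e+14
Step 3: n = 8.30e+05 cm^-3

8.30e+05


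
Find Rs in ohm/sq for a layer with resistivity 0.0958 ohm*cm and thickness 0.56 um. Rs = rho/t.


Step 1: Convert thickness to cm: t = 0.56 um = 5.6000e-05 cm
Step 2: Rs = rho / t = 0.0958 / 5.6000e-05
Step 3: Rs = 1710.7 ohm/sq

1710.7


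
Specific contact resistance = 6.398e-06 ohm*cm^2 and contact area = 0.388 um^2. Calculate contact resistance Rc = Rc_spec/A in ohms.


Step 1: Convert area to cm^2: 0.388 um^2 = 3.8800e-09 cm^2
Step 2: Rc = Rc_spec / A = 6.398e-06 / 3.8800e-09
Step 3: Rc = 1.65e+03 ohms

1.65e+03


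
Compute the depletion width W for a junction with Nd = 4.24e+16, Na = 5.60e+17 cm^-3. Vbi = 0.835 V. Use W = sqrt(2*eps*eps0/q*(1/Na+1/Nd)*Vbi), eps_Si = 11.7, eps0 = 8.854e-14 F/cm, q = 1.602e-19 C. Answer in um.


Step 1: 1/Na + 1/Nd = 1/5.60e+17 + 1/4.24e+16 = 2.53706e-17
Step 2: 2*eps*eps0/q = 2*11.7*8.854e-14/1.602e-19 = 1.293281e+07
Step 3: W^2 = 1.293281e+07 * 2.53706e-17 * 0.835 = 2.73974e-10
Step 4: W = sqrt(2.73974e-10) = 1.655e-05 cm = 0.1655 um

0.1655


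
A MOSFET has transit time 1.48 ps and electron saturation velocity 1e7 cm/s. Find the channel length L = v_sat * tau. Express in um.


Step 1: tau in seconds = 1.48 ps * 1e-12 = 1.4800e-12 s
Step 2: L = v_sat * tau = 1e7 * 1.4800e-12 = 1.4800e-05 cm
Step 3: L in um = 1.4800e-05 * 1e4 = 0.148 um

0.148


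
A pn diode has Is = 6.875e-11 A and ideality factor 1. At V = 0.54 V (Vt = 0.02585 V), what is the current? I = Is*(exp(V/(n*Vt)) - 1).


Step 1: V/(n*Vt) = 0.54/(1*0.02585) = 20.8897
Step 2: exp(20.8897) = 1.1811e+09
Step 3: I = 6.875e-11 * (1.1811e+09 - 1) = 8.12e-02 A

8.12e-02


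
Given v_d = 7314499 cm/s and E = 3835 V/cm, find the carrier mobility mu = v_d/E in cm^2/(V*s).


Step 1: mu = v_d / E
Step 2: mu = 7314499 / 3835
Step 3: mu = 1907.3 cm^2/(V*s)

1907.3


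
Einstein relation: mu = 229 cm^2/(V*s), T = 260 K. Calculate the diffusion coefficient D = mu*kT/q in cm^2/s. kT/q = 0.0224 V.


Step 1: D = mu * (kT/q)
Step 2: D = 229 * 0.0224
Step 3: D = 5.13 cm^2/s

5.13


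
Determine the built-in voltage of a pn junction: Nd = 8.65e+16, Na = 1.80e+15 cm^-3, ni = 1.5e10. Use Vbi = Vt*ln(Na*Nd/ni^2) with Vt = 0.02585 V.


Step 1: Compute Na*Nd/ni^2 = 1.80e+15 * 8.65e+16 / (1.5e10)^2 = 6.9200e+11
Step 2: ln(6.9200e+11) = 27.2629
Step 3: Vbi = 0.02585 * 27.2629 = 0.705 V

0.705


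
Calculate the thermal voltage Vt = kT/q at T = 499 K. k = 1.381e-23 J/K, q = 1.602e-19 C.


Step 1: kT = 1.381e-23 * 499 = 6.89119e-21 J
Step 2: Vt = kT/q = 6.89119e-21 / 1.602e-19
Step 3: Vt = 0.04302 V

0.04302


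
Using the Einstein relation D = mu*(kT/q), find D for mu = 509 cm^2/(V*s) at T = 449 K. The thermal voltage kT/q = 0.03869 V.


Step 1: D = mu * (kT/q)
Step 2: D = 509 * 0.03869
Step 3: D = 19.69 cm^2/s

19.69


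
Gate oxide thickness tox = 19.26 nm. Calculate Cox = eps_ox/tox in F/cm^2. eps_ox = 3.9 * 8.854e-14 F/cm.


Step 1: eps_ox = 3.9 * 8.854e-14 = 3.45306e-13 F/cm
Step 2: tox in cm = 19.26 nm * 1e-7 = 1.9260e-06 cm
Step 3: Cox = 3.45306e-13 / 1.9260e-06 = 1.79e-07 F/cm^2

1.79e-07


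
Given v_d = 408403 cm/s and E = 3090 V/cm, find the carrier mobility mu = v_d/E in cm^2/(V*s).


Step 1: mu = v_d / E
Step 2: mu = 408403 / 3090
Step 3: mu = 132.17 cm^2/(V*s)

132.17


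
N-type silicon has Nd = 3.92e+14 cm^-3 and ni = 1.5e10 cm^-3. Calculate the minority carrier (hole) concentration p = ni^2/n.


Step 1: Since Nd >> ni, n ≈ Nd = 3.92e+14 cm^-3
Step 2: p = ni^2 / n = (1.5e10)^2 / 3.92e+14
Step 3: p = 2.25e20 / 3.92e+14 = 5.74e+05 cm^-3

5.74e+05


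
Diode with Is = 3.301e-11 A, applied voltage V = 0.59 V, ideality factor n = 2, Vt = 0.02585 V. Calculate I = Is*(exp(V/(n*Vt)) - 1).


Step 1: V/(n*Vt) = 0.59/(2*0.02585) = 11.4120
Step 2: exp(11.4120) = 9.0400e+04
Step 3: I = 3.301e-11 * (9.0400e+04 - 1) = 2.98e-06 A

2.98e-06


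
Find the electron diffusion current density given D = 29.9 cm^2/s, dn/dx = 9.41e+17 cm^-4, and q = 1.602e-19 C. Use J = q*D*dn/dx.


Step 1: J = q * D * (dn/dx)
Step 2: J = 1.602e-19 * 29.9 * 9.41e+17
Step 3: J = 4.51e+00 A/cm^2

4.51e+00


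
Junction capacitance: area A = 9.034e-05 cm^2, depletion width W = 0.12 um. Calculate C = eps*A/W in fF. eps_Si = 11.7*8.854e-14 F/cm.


Step 1: eps_Si = 11.7 * 8.854e-14 = 1.035918e-12 F/cm
Step 2: W in cm = 0.12 * 1e-4 = 1.20e-05 cm
Step 3: C = 1.035918e-12 * 9.034e-05 / 1.20e-05 = 7.798736e-12 F
Step 4: C = 7798.74 fF

7798.74


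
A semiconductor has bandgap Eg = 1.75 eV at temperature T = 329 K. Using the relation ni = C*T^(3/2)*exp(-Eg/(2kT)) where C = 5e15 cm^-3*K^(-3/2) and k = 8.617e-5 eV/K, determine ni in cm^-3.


Step 1: Compute kT = 8.617e-5 * 329 = 0.02834993 eV
Step 2: Exponent = -Eg/(2kT) = -1.75/(2*0.02834993) = -30.86427
Step 3: T^(3/2) = 329^1.5 = 5967.52
Step 4: ni = 5e15 * 5967.52 * exp(-30.86427) = 1.18e+06 cm^-3

1.18e+06


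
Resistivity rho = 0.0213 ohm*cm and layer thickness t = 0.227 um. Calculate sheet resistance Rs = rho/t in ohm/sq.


Step 1: Convert thickness to cm: t = 0.227 um = 2.2700e-05 cm
Step 2: Rs = rho / t = 0.0213 / 2.2700e-05
Step 3: Rs = 938.3 ohm/sq

938.3


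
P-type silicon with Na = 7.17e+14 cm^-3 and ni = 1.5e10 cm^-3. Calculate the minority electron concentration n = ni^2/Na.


Step 1: Majority hole concentration p ≈ Na = 7.17e+14 cm^-3
Step 2: n = ni^2 / Na = (1.5e10)^2 / 7.17e+14
Step 3: n = 3.14e+05 cm^-3

3.14e+05


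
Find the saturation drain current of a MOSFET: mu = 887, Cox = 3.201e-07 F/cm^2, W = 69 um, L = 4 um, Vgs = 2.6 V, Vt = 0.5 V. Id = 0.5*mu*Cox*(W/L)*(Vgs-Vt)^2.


Step 1: Overdrive voltage Vov = Vgs - Vt = 2.6 - 0.5 = 2.1 V
Step 2: W/L = 69/4 = 17.25
Step 3: Id = 0.5 * 887 * 3.201e-07 * 17.25 * 2.1^2
Step 4: Id = 1.08e-02 A

1.08e-02


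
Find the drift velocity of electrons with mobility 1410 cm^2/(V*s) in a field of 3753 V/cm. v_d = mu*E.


Step 1: v_d = mu * E
Step 2: v_d = 1410 * 3753 = 5291730
Step 3: v_d = 5.29e+06 cm/s

5.29e+06


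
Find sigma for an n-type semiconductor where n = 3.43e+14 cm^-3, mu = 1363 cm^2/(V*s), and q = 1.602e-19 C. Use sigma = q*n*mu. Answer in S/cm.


Step 1: sigma = q * n * mu
Step 2: sigma = 1.602e-19 * 3.43e+14 * 1363
Step 3: sigma = 7.489e-02 S/cm

7.489e-02


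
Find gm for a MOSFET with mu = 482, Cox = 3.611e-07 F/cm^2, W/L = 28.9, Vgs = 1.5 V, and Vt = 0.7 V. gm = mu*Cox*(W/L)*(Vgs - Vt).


Step 1: Vov = Vgs - Vt = 1.5 - 0.7 = 0.8 V
Step 2: gm = mu * Cox * (W/L) * Vov
Step 3: gm = 482 * 3.611e-07 * 28.9 * 0.8 = 4.02e-03 S

4.02e-03


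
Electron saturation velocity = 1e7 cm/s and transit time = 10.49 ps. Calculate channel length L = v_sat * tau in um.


Step 1: tau in seconds = 10.49 ps * 1e-12 = 1.0490e-11 s
Step 2: L = v_sat * tau = 1e7 * 1.0490e-11 = 1.0490e-04 cm
Step 3: L in um = 1.0490e-04 * 1e4 = 1.049 um

1.049


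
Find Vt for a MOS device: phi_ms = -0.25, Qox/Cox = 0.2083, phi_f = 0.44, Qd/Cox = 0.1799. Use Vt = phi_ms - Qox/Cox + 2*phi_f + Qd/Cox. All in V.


Step 1: Vt = phi_ms - Qox/Cox + 2*phi_f + Qd/Cox
Step 2: Vt = -0.25 - 0.2083 + 2*0.44 + 0.1799
Step 3: Vt = -0.25 - 0.2083 + 0.88 + 0.1799
Step 4: Vt = 0.6016 V

0.6016


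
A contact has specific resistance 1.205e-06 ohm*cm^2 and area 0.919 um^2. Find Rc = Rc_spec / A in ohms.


Step 1: Convert area to cm^2: 0.919 um^2 = 9.1900e-09 cm^2
Step 2: Rc = Rc_spec / A = 1.205e-06 / 9.1900e-09
Step 3: Rc = 1.31e+02 ohms

1.31e+02


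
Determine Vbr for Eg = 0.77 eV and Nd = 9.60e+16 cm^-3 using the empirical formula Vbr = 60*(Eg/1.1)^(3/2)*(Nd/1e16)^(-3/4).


Step 1: Eg/1.1 = 0.77/1.1 = 0.700000
Step 2: (Eg/1.1)^1.5 = 0.700000^1.5 = 0.585662
Step 3: (Nd/1e16)^(-0.75) = (9.6)^(-0.75) = 0.183357
Step 4: Vbr = 60 * 0.585662 * 0.183357 = 6.4 V

6.4


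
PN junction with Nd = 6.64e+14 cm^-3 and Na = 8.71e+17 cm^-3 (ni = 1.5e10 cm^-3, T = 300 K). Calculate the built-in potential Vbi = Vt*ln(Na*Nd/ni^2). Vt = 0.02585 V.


Step 1: Compute Na*Nd/ni^2 = 8.71e+17 * 6.64e+14 / (1.5e10)^2 = 2.5704e+12
Step 2: ln(2.5704e+12) = 28.5751
Step 3: Vbi = 0.02585 * 28.5751 = 0.739 V

0.739


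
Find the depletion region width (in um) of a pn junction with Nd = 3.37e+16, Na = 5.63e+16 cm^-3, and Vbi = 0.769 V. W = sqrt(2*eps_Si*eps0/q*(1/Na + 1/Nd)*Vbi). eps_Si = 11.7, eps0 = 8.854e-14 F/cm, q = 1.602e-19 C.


Step 1: 1/Na + 1/Nd = 1/5.63e+16 + 1/3.37e+16 = 4.74356e-17
Step 2: 2*eps*eps0/q = 2*11.7*8.854e-14/1.602e-19 = 1.293281e+07
Step 3: W^2 = 1.293281e+07 * 4.74356e-17 * 0.769 = 4.71763e-10
Step 4: W = sqrt(4.71763e-10) = 2.172e-05 cm = 0.2172 um

0.2172


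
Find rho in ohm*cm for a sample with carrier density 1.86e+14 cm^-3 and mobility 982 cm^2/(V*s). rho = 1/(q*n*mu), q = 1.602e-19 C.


Step 1: sigma = q * n * mu = 1.602e-19 * 1.86e+14 * 982 = 2.92609e-02 S/cm
Step 2: rho = 1 / sigma = 1 / 2.92609e-02 = 34.18 ohm*cm

34.18


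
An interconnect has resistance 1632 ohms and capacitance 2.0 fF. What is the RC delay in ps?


Step 1: tau = R * C
Step 2: tau = 1632 * 2.0 fF = 1632 * 2.0e-15 F
Step 3: tau = 3.264e-12 s = 3.264 ps

3.264


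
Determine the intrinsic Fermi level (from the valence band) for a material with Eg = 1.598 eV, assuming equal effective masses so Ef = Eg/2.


Step 1: For an intrinsic semiconductor, the Fermi level sits at midgap.
Step 2: Ef = Eg / 2 = 1.598 / 2 = 0.799 eV

0.799


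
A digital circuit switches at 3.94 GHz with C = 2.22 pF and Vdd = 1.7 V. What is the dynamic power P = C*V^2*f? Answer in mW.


Step 1: V^2 = 1.7^2 = 2.89 V^2
Step 2: P = C*V^2*f = 2.22e-12 F * 2.89 * 3.94e9 Hz
Step 3: P = 2.5278252e-02 W
Step 4: P = 25.278 mW

25.278


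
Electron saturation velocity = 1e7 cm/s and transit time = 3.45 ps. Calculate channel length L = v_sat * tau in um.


Step 1: tau in seconds = 3.45 ps * 1e-12 = 3.4500e-12 s
Step 2: L = v_sat * tau = 1e7 * 3.4500e-12 = 3.4500e-05 cm
Step 3: L in um = 3.4500e-05 * 1e4 = 0.345 um

0.345


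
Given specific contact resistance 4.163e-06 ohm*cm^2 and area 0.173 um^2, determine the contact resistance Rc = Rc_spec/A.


Step 1: Convert area to cm^2: 0.173 um^2 = 1.7300e-09 cm^2
Step 2: Rc = Rc_spec / A = 4.163e-06 / 1.7300e-09
Step 3: Rc = 2.41e+03 ohms

2.41e+03


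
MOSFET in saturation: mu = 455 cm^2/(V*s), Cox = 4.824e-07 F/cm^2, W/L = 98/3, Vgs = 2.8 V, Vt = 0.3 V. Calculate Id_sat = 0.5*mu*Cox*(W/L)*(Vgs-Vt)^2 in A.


Step 1: Overdrive voltage Vov = Vgs - Vt = 2.8 - 0.3 = 2.5 V
Step 2: W/L = 98/3 = 32.6667
Step 3: Id = 0.5 * 455 * 4.824e-07 * 32.6667 * 2.5^2
Step 4: Id = 2.24e-02 A

2.24e-02


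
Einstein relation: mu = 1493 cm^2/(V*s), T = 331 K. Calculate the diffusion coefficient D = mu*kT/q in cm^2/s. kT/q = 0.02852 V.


Step 1: D = mu * (kT/q)
Step 2: D = 1493 * 0.02852
Step 3: D = 42.58 cm^2/s

42.58


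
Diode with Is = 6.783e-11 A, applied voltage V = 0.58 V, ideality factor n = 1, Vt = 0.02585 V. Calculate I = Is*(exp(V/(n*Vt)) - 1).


Step 1: V/(n*Vt) = 0.58/(1*0.02585) = 22.4371
Step 2: exp(22.4371) = 5.5502e+09
Step 3: I = 6.783e-11 * (5.5502e+09 - 1) = 3.76e-01 A

3.76e-01


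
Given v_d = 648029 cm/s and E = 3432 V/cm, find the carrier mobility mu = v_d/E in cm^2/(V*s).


Step 1: mu = v_d / E
Step 2: mu = 648029 / 3432
Step 3: mu = 188.82 cm^2/(V*s)

188.82


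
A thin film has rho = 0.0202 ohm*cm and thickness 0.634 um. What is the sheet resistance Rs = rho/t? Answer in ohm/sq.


Step 1: Convert thickness to cm: t = 0.634 um = 6.3400e-05 cm
Step 2: Rs = rho / t = 0.0202 / 6.3400e-05
Step 3: Rs = 318.6 ohm/sq

318.6


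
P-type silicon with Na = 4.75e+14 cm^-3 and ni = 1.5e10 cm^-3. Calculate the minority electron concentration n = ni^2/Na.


Step 1: Majority hole concentration p ≈ Na = 4.75e+14 cm^-3
Step 2: n = ni^2 / Na = (1.5e10)^2 / 4.75e+14
Step 3: n = 4.74e+05 cm^-3

4.74e+05


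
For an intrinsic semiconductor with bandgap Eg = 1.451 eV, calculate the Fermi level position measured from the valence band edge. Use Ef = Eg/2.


Step 1: For an intrinsic semiconductor, the Fermi level sits at midgap.
Step 2: Ef = Eg / 2 = 1.451 / 2 = 0.7255 eV

0.7255


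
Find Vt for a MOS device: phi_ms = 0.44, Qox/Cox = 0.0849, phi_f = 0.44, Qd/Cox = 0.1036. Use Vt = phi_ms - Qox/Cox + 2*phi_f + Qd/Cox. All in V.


Step 1: Vt = phi_ms - Qox/Cox + 2*phi_f + Qd/Cox
Step 2: Vt = 0.44 - 0.0849 + 2*0.44 + 0.1036
Step 3: Vt = 0.44 - 0.0849 + 0.88 + 0.1036
Step 4: Vt = 1.3387 V

1.3387


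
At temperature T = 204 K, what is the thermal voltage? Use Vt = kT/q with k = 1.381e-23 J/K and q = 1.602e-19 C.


Step 1: kT = 1.381e-23 * 204 = 2.81724e-21 J
Step 2: Vt = kT/q = 2.81724e-21 / 1.602e-19
Step 3: Vt = 0.01759 V

0.01759


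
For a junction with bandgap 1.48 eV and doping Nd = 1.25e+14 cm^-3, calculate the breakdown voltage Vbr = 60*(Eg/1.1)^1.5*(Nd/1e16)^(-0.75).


Step 1: Eg/1.1 = 1.48/1.1 = 1.345455
Step 2: (Eg/1.1)^1.5 = 1.345455^1.5 = 1.560644
Step 3: (Nd/1e16)^(-0.75) = (0.0125)^(-0.75) = 26.749612
Step 4: Vbr = 60 * 1.560644 * 26.749612 = 2504.8 V

2504.8


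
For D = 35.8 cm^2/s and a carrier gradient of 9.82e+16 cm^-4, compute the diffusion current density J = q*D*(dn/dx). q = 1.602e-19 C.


Step 1: J = q * D * (dn/dx)
Step 2: J = 1.602e-19 * 35.8 * 9.82e+16
Step 3: J = 5.63e-01 A/cm^2

5.63e-01


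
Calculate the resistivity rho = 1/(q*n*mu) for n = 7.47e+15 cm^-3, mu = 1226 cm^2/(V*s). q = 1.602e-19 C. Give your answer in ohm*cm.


Step 1: sigma = q * n * mu = 1.602e-19 * 7.47e+15 * 1226 = 1.46715e+00 S/cm
Step 2: rho = 1 / sigma = 1 / 1.46715e+00 = 0.6816 ohm*cm

0.6816


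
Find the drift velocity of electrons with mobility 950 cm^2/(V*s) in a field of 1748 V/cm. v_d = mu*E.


Step 1: v_d = mu * E
Step 2: v_d = 950 * 1748 = 1660600
Step 3: v_d = 1.66e+06 cm/s

1.66e+06


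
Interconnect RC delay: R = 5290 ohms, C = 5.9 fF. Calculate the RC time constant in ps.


Step 1: tau = R * C
Step 2: tau = 5290 * 5.9 fF = 5290 * 5.9e-15 F
Step 3: tau = 3.1211e-11 s = 31.211 ps

31.211


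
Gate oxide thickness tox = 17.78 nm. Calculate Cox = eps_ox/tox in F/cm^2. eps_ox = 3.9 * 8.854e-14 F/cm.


Step 1: eps_ox = 3.9 * 8.854e-14 = 3.45306e-13 F/cm
Step 2: tox in cm = 17.78 nm * 1e-7 = 1.7780e-06 cm
Step 3: Cox = 3.45306e-13 / 1.7780e-06 = 1.94e-07 F/cm^2

1.94e-07


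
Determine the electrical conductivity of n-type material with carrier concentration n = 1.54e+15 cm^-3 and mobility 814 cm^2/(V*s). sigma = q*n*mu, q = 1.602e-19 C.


Step 1: sigma = q * n * mu
Step 2: sigma = 1.602e-19 * 1.54e+15 * 814
Step 3: sigma = 2.008e-01 S/cm

2.008e-01


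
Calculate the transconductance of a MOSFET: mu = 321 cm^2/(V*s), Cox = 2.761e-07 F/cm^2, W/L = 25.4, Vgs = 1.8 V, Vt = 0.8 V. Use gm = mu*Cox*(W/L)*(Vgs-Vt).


Step 1: Vov = Vgs - Vt = 1.8 - 0.8 = 1.0 V
Step 2: gm = mu * Cox * (W/L) * Vov
Step 3: gm = 321 * 2.761e-07 * 25.4 * 1.0 = 2.25e-03 S

2.25e-03


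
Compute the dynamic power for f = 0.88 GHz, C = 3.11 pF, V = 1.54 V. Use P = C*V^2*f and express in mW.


Step 1: V^2 = 1.54^2 = 2.3716 V^2
Step 2: P = C*V^2*f = 3.11e-12 F * 2.3716 * 0.88e9 Hz
Step 3: P = 6.49059488e-03 W
Step 4: P = 6.491 mW

6.491


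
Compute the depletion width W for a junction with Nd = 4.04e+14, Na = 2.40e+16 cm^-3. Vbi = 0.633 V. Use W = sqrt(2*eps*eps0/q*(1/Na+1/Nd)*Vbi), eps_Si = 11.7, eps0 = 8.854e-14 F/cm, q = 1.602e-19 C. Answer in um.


Step 1: 1/Na + 1/Nd = 1/2.40e+16 + 1/4.04e+14 = 2.51691e-15
Step 2: 2*eps*eps0/q = 2*11.7*8.854e-14/1.602e-19 = 1.293281e+07
Step 3: W^2 = 1.293281e+07 * 2.51691e-15 * 0.633 = 2.06046e-08
Step 4: W = sqrt(2.06046e-08) = 1.435e-04 cm = 1.435 um

1.435


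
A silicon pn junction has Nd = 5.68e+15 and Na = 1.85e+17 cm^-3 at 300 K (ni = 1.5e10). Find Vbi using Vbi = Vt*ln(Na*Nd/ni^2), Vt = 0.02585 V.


Step 1: Compute Na*Nd/ni^2 = 1.85e+17 * 5.68e+15 / (1.5e10)^2 = 4.6702e+12
Step 2: ln(4.6702e+12) = 29.1722
Step 3: Vbi = 0.02585 * 29.1722 = 0.754 V

0.754


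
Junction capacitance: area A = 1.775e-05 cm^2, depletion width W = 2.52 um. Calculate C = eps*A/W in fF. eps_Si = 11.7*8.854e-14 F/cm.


Step 1: eps_Si = 11.7 * 8.854e-14 = 1.035918e-12 F/cm
Step 2: W in cm = 2.52 * 1e-4 = 2.52e-04 cm
Step 3: C = 1.035918e-12 * 1.775e-05 / 2.52e-04 = 7.296645e-14 F
Step 4: C = 72.97 fF

72.97


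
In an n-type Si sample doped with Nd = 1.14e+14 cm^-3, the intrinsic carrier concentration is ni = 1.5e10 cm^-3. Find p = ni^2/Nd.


Step 1: Since Nd >> ni, n ≈ Nd = 1.14e+14 cm^-3
Step 2: p = ni^2 / n = (1.5e10)^2 / 1.14e+14
Step 3: p = 2.25e20 / 1.14e+14 = 1.97e+06 cm^-3

1.97e+06
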